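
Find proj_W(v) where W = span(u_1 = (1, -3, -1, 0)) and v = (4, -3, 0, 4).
proj_W(v) = (13/11, -39/11, -13/11, 0)

Set up U = [u_1 | ... | u_1] ∈ R^(4×1). The projector onto W = col(U) is P = U (U^T U)^(-1) U^T.
Compute U^T U =
  [11],
and U^T v = (13).
Solve U^T U · c = U^T v for the coefficients: c = (13/11). The projection is proj_W(v) = U c.
Check: (v - proj_W(v)) · u_1 = 0  (should be 0).
Result: proj_W(v) = (13/11, -39/11, -13/11, 0).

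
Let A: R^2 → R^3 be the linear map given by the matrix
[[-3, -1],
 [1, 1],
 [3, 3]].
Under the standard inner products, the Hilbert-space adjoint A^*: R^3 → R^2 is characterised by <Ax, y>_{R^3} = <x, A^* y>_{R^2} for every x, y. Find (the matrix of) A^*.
A^* = A^T =
[[-3, 1, 3],
 [-1, 1, 3]]

For real matrices with standard dot products, the defining identity <Ax, y> = <x, A^* y> gives (Ax)^T y = x^T (A^*) y, i.e. x^T A^T y = x^T (A^*) y. Since this holds for all x, y, we must have A^* = A^T. Therefore
A^* =
[[-3, 1, 3],
 [-1, 1, 3]].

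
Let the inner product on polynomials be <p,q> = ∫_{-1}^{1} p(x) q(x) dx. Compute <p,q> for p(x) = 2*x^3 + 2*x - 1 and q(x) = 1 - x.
<p,q> = -62/15

Expand the product: p(x)·q(x) = -2*x^4 + 2*x^3 - 2*x^2 + 3*x - 1.
∫_{-1}^{1} of each monomial x^k gives [2/(k+1) if k even, 0 if k odd]. Integrating term-by-term (or equivalently evaluating the antiderivative F(x) = -2*x^5/5 + x^4/2 - 2*x^3/3 + 3*x^2/2 - x at the endpoints):
  F(1) − F(−1) = -1/15 − (61/15) = -62/15.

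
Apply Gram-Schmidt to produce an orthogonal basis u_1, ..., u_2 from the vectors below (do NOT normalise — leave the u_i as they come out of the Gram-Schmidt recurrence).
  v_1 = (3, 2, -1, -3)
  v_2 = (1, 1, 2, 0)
Orthogonal basis:
  u_1 = (3, 2, -1, -3)
  u_2 = (14/23, 17/23, 49/23, 9/23)

Apply the Gram-Schmidt recurrence
  u_1 = v_1
  u_i = v_i − Σ_{j<i} ((v_i · u_j) / (u_j · u_j)) · u_j.

Step by step this gives:
  u_1 = (3, 2, -1, -3)
  u_2 = (14/23, 17/23, 49/23, 9/23)

Orthogonality check:
  u_2 · u_1 = 0 (should be 0)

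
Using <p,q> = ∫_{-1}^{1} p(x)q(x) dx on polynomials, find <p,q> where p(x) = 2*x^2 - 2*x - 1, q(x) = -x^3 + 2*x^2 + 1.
<p,q> = 2/5

Expand the product: p(x)·q(x) = -2*x^5 + 6*x^4 - 3*x^3 - 2*x - 1.
∫_{-1}^{1} of each monomial x^k gives [2/(k+1) if k even, 0 if k odd]. Integrating term-by-term (or equivalently evaluating the antiderivative F(x) = -x^6/3 + 6*x^5/5 - 3*x^4/4 - x^2 - x at the endpoints):
  F(1) − F(−1) = -113/60 − (-137/60) = 2/5.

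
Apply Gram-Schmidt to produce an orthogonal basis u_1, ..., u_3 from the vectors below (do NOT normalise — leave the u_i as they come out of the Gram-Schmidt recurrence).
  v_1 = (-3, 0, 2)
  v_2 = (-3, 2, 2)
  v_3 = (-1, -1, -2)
Orthogonal basis:
  u_1 = (-3, 0, 2)
  u_2 = (0, 2, 0)
  u_3 = (-16/13, 0, -24/13)

Apply the Gram-Schmidt recurrence
  u_1 = v_1
  u_i = v_i − Σ_{j<i} ((v_i · u_j) / (u_j · u_j)) · u_j.

Step by step this gives:
  u_1 = (-3, 0, 2)
  u_2 = (0, 2, 0)
  u_3 = (-16/13, 0, -24/13)

Orthogonality check:
  u_2 · u_1 = 0 (should be 0)
  u_3 · u_1 = 0 (should be 0)
  u_3 · u_2 = 0 (should be 0)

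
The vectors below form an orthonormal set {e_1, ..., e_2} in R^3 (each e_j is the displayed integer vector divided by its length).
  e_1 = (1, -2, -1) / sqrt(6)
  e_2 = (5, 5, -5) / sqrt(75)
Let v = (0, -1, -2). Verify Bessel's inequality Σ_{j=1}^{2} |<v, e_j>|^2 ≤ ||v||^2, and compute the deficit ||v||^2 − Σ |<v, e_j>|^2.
Σ |<v, e_j>|^2 = 3; ||v||^2 = 5; deficit = 2

Write each e_j = u_j / sqrt(<u_j, u_j>) where u_j is the displayed integer vector. Then <v, e_j> = <v, u_j> / sqrt(<u_j, u_j>), so |<v, e_j>|^2 = <v, u_j>^2 / <u_j, u_j>.
Coefficients: <v, e_1> = 4/sqrt(6), <v, e_2> = 5/sqrt(75).
Square and sum: Σ |<v, e_j>|^2 = 3.
Compute ||v||^2 = v·v = 5.
Deficit = 5 − 3 = 2 ≥ 0, confirming Bessel's inequality. (The deficit equals ||v − Σ <v,e_j> e_j||^2, the squared distance from v to span{e_j}.)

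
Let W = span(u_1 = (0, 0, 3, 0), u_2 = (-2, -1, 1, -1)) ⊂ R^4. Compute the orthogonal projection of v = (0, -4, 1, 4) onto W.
proj_W(v) = (0, 0, 1, 0)

Set up U = [u_1 | ... | u_2] ∈ R^(4×2). The projector onto W = col(U) is P = U (U^T U)^(-1) U^T.
Compute U^T U =
  [9, 3]
  [3, 7],
and U^T v = (3, 1).
Solve U^T U · c = U^T v for the coefficients: c = (1/3, 0). The projection is proj_W(v) = U c.
Check: (v - proj_W(v)) · u_1 = 0  (should be 0).
Check: (v - proj_W(v)) · u_2 = 0  (should be 0).
Result: proj_W(v) = (0, 0, 1, 0).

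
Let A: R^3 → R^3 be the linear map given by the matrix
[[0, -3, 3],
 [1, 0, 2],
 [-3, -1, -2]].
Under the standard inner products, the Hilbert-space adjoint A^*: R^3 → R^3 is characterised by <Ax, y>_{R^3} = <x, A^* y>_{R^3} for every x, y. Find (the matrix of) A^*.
A^* = A^T =
[[0, 1, -3],
 [-3, 0, -1],
 [3, 2, -2]]

For real matrices with standard dot products, the defining identity <Ax, y> = <x, A^* y> gives (Ax)^T y = x^T (A^*) y, i.e. x^T A^T y = x^T (A^*) y. Since this holds for all x, y, we must have A^* = A^T. Therefore
A^* =
[[0, 1, -3],
 [-3, 0, -1],
 [3, 2, -2]].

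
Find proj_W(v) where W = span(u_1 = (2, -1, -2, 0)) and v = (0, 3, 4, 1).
proj_W(v) = (-22/9, 11/9, 22/9, 0)

Set up U = [u_1 | ... | u_1] ∈ R^(4×1). The projector onto W = col(U) is P = U (U^T U)^(-1) U^T.
Compute U^T U =
  [9],
and U^T v = (-11).
Solve U^T U · c = U^T v for the coefficients: c = (-11/9). The projection is proj_W(v) = U c.
Check: (v - proj_W(v)) · u_1 = 0  (should be 0).
Result: proj_W(v) = (-22/9, 11/9, 22/9, 0).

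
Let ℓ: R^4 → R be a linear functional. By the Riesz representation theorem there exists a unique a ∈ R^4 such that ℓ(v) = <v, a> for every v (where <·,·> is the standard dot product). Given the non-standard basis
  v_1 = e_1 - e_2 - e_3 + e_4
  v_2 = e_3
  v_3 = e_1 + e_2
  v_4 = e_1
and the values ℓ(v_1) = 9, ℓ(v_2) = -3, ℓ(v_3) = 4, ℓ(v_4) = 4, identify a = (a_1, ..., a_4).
a = (4, 0, -3, 2)

Write a = (a_1, ..., a_4) in the standard basis. For each basis vector v_i, ℓ(v_i) = <v_i, a> is a linear equation in the a_j's. Collect the n equations into a matrix system V a = ℓ, where row i of V is v_i (expressed in the standard basis). Since V is invertible (lower-triangular with 1s on the diagonal, up to permutation), solve by back-substitution:
  V =
[[1, -1, -1, 1],
 [0, 0, 1, 0],
 [1, 1, 0, 0],
 [1, 0, 0, 0]]
  V a = (9, -3, 4, 4)
Solving gives a = (4, 0, -3, 2).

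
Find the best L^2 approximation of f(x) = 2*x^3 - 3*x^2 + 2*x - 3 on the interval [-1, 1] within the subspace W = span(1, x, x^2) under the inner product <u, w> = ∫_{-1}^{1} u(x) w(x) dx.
g(x) = -3*x^2 + 16*x/5 - 3

The best approximation g ∈ W is the orthogonal projection of f onto W. Writing g = a_0 + a_1 x + a_2 x^2, the coefficients solve the normal equations G · a = b where
  G_{ij} = <φ_i, φ_j> and b_i = <f, φ_i>, with φ_0 = 1, φ_1 = x, φ_2 = x^2.
G =
  [2, 0, 2/3]
  [0, 2/3, 0]
  [2/3, 0, 2/5],
b = (-8, 32/15, -16/5).
Solving gives a_0 = -3, a_1 = 16/5, a_2 = -3, so
  g(x) = -3*x^2 + 16*x/5 - 3.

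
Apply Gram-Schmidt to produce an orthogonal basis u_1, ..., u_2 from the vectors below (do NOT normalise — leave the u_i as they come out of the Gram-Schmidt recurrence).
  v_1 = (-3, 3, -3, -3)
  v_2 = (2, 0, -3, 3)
Orthogonal basis:
  u_1 = (-3, 3, -3, -3)
  u_2 = (3/2, 1/2, -7/2, 5/2)

Apply the Gram-Schmidt recurrence
  u_1 = v_1
  u_i = v_i − Σ_{j<i} ((v_i · u_j) / (u_j · u_j)) · u_j.

Step by step this gives:
  u_1 = (-3, 3, -3, -3)
  u_2 = (3/2, 1/2, -7/2, 5/2)

Orthogonality check:
  u_2 · u_1 = 0 (should be 0)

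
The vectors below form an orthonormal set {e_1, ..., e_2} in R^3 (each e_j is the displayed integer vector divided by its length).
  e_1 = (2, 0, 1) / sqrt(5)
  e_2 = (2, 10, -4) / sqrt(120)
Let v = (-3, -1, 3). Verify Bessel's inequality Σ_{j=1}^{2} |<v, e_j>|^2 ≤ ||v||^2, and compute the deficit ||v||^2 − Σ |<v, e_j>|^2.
Σ |<v, e_j>|^2 = 25/3; ||v||^2 = 19; deficit = 32/3

Write each e_j = u_j / sqrt(<u_j, u_j>) where u_j is the displayed integer vector. Then <v, e_j> = <v, u_j> / sqrt(<u_j, u_j>), so |<v, e_j>|^2 = <v, u_j>^2 / <u_j, u_j>.
Coefficients: <v, e_1> = -3/sqrt(5), <v, e_2> = -28/sqrt(120).
Square and sum: Σ |<v, e_j>|^2 = 25/3.
Compute ||v||^2 = v·v = 19.
Deficit = 19 − 25/3 = 32/3 ≥ 0, confirming Bessel's inequality. (The deficit equals ||v − Σ <v,e_j> e_j||^2, the squared distance from v to span{e_j}.)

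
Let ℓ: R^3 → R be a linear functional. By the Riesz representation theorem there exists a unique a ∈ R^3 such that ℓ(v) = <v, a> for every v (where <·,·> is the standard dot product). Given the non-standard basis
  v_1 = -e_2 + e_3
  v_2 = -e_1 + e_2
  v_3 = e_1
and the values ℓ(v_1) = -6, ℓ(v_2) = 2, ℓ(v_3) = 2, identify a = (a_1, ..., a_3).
a = (2, 4, -2)

Write a = (a_1, ..., a_3) in the standard basis. For each basis vector v_i, ℓ(v_i) = <v_i, a> is a linear equation in the a_j's. Collect the n equations into a matrix system V a = ℓ, where row i of V is v_i (expressed in the standard basis). Since V is invertible (lower-triangular with 1s on the diagonal, up to permutation), solve by back-substitution:
  V =
[[0, -1, 1],
 [-1, 1, 0],
 [1, 0, 0]]
  V a = (-6, 2, 2)
Solving gives a = (2, 4, -2).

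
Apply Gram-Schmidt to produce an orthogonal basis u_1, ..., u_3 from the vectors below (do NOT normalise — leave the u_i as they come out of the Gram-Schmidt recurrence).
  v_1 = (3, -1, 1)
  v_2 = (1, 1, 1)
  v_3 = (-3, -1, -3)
Orthogonal basis:
  u_1 = (3, -1, 1)
  u_2 = (2/11, 14/11, 8/11)
  u_3 = (1/3, 1/3, -2/3)

Apply the Gram-Schmidt recurrence
  u_1 = v_1
  u_i = v_i − Σ_{j<i} ((v_i · u_j) / (u_j · u_j)) · u_j.

Step by step this gives:
  u_1 = (3, -1, 1)
  u_2 = (2/11, 14/11, 8/11)
  u_3 = (1/3, 1/3, -2/3)

Orthogonality check:
  u_2 · u_1 = 0 (should be 0)
  u_3 · u_1 = 0 (should be 0)
  u_3 · u_2 = 0 (should be 0)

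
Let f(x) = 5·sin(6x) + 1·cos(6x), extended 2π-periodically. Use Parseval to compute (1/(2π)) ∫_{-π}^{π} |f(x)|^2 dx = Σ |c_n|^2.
Σ |c_n|^2 = 13

Expand |f|^2 and use orthogonality of {sin(nx), cos(mx)} on [-π, π]:
  ∫_{-π}^{π} sin(nx)^2 dx = π, ∫ cos(mx)^2 dx = π, and cross terms integrate to 0.
So ∫_{-π}^{π} f(x)^2 dx = 5^2 · π + 1^2 · π = (25 + 1)π.
Divide by 2π: (25 + 1)/2 = 13.
By Parseval, this equals Σ |c_n|^2.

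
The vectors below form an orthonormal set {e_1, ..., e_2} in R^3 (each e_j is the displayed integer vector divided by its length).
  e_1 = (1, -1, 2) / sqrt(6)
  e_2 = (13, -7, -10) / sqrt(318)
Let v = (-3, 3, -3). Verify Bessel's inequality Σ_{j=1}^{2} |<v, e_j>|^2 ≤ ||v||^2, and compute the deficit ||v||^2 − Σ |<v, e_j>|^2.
Σ |<v, e_j>|^2 = 1422/53; ||v||^2 = 27; deficit = 9/53

Write each e_j = u_j / sqrt(<u_j, u_j>) where u_j is the displayed integer vector. Then <v, e_j> = <v, u_j> / sqrt(<u_j, u_j>), so |<v, e_j>|^2 = <v, u_j>^2 / <u_j, u_j>.
Coefficients: <v, e_1> = -12/sqrt(6), <v, e_2> = -30/sqrt(318).
Square and sum: Σ |<v, e_j>|^2 = 1422/53.
Compute ||v||^2 = v·v = 27.
Deficit = 27 − 1422/53 = 9/53 ≥ 0, confirming Bessel's inequality. (The deficit equals ||v − Σ <v,e_j> e_j||^2, the squared distance from v to span{e_j}.)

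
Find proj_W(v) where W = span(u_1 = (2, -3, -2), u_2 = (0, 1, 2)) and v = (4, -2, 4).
proj_W(v) = (4, -2, 4)

Set up U = [u_1 | ... | u_2] ∈ R^(3×2). The projector onto W = col(U) is P = U (U^T U)^(-1) U^T.
Compute U^T U =
  [17, -7]
  [-7, 5],
and U^T v = (6, 6).
Solve U^T U · c = U^T v for the coefficients: c = (2, 4). The projection is proj_W(v) = U c.
Check: (v - proj_W(v)) · u_1 = 0  (should be 0).
Check: (v - proj_W(v)) · u_2 = 0  (should be 0).
Result: proj_W(v) = (4, -2, 4).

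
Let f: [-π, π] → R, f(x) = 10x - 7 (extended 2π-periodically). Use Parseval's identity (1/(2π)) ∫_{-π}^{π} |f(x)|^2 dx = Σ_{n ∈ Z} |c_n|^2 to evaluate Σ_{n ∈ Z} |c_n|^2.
Σ |c_n|^2 = 100π^2/3 + 49

Expand and integrate term by term over [-π, π]:
  ∫ (10x)^2 dx = 100·(2π^3/3); ∫ 2·10·(-7)·x dx = 0 (odd integrand); ∫ (-7)^2 dx = 49·2π.
So (1/(2π)) ∫_{-π}^{π} (10x - 7)^2 dx = 100π^2/3 + 49 = 100π^2/3 + 49.
Parseval ⇒ Σ |c_n|^2 = 100π^2/3 + 49.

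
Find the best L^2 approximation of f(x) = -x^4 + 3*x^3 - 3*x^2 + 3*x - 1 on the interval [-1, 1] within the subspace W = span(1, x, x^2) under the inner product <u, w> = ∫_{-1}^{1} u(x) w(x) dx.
g(x) = -27*x^2/7 + 24*x/5 - 32/35

The best approximation g ∈ W is the orthogonal projection of f onto W. Writing g = a_0 + a_1 x + a_2 x^2, the coefficients solve the normal equations G · a = b where
  G_{ij} = <φ_i, φ_j> and b_i = <f, φ_i>, with φ_0 = 1, φ_1 = x, φ_2 = x^2.
G =
  [2, 0, 2/3]
  [0, 2/3, 0]
  [2/3, 0, 2/5],
b = (-22/5, 16/5, -226/105).
Solving gives a_0 = -32/35, a_1 = 24/5, a_2 = -27/7, so
  g(x) = -27*x^2/7 + 24*x/5 - 32/35.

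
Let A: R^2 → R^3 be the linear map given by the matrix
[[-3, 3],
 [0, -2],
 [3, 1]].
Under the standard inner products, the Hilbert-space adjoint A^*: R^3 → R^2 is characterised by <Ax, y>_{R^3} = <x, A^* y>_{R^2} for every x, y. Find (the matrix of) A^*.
A^* = A^T =
[[-3, 0, 3],
 [3, -2, 1]]

For real matrices with standard dot products, the defining identity <Ax, y> = <x, A^* y> gives (Ax)^T y = x^T (A^*) y, i.e. x^T A^T y = x^T (A^*) y. Since this holds for all x, y, we must have A^* = A^T. Therefore
A^* =
[[-3, 0, 3],
 [3, -2, 1]].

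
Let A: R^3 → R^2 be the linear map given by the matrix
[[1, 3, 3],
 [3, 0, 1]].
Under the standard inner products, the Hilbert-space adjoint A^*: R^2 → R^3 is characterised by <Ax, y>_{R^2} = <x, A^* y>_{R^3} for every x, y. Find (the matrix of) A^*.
A^* = A^T =
[[1, 3],
 [3, 0],
 [3, 1]]

For real matrices with standard dot products, the defining identity <Ax, y> = <x, A^* y> gives (Ax)^T y = x^T (A^*) y, i.e. x^T A^T y = x^T (A^*) y. Since this holds for all x, y, we must have A^* = A^T. Therefore
A^* =
[[1, 3],
 [3, 0],
 [3, 1]].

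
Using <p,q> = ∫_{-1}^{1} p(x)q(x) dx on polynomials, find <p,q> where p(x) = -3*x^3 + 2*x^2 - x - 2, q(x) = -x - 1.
<p,q> = 68/15

Expand the product: p(x)·q(x) = 3*x^4 + x^3 - x^2 + 3*x + 2.
∫_{-1}^{1} of each monomial x^k gives [2/(k+1) if k even, 0 if k odd]. Integrating term-by-term (or equivalently evaluating the antiderivative F(x) = 3*x^5/5 + x^4/4 - x^3/3 + 3*x^2/2 + 2*x at the endpoints):
  F(1) − F(−1) = 241/60 − (-31/60) = 68/15.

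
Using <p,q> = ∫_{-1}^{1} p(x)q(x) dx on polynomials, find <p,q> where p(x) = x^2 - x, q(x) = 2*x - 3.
<p,q> = -10/3

Expand the product: p(x)·q(x) = 2*x^3 - 5*x^2 + 3*x.
∫_{-1}^{1} of each monomial x^k gives [2/(k+1) if k even, 0 if k odd]. Integrating term-by-term (or equivalently evaluating the antiderivative F(x) = x^4/2 - 5*x^3/3 + 3*x^2/2 at the endpoints):
  F(1) − F(−1) = 1/3 − (11/3) = -10/3.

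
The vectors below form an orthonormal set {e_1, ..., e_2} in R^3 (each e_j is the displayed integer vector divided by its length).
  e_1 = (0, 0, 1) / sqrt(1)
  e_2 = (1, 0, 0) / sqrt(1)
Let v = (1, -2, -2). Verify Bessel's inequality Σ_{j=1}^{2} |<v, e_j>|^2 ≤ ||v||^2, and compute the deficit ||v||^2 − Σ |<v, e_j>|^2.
Σ |<v, e_j>|^2 = 5; ||v||^2 = 9; deficit = 4

Write each e_j = u_j / sqrt(<u_j, u_j>) where u_j is the displayed integer vector. Then <v, e_j> = <v, u_j> / sqrt(<u_j, u_j>), so |<v, e_j>|^2 = <v, u_j>^2 / <u_j, u_j>.
Coefficients: <v, e_1> = -2/sqrt(1), <v, e_2> = 1/sqrt(1).
Square and sum: Σ |<v, e_j>|^2 = 5.
Compute ||v||^2 = v·v = 9.
Deficit = 9 − 5 = 4 ≥ 0, confirming Bessel's inequality. (The deficit equals ||v − Σ <v,e_j> e_j||^2, the squared distance from v to span{e_j}.)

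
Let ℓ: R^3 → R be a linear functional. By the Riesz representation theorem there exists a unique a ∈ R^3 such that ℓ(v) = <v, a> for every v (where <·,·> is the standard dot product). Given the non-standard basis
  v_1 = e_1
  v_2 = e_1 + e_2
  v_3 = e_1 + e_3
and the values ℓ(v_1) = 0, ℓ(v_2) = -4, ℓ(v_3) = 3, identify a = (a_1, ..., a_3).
a = (0, -4, 3)

Write a = (a_1, ..., a_3) in the standard basis. For each basis vector v_i, ℓ(v_i) = <v_i, a> is a linear equation in the a_j's. Collect the n equations into a matrix system V a = ℓ, where row i of V is v_i (expressed in the standard basis). Since V is invertible (lower-triangular with 1s on the diagonal, up to permutation), solve by back-substitution:
  V =
[[1, 0, 0],
 [1, 1, 0],
 [1, 0, 1]]
  V a = (0, -4, 3)
Solving gives a = (0, -4, 3).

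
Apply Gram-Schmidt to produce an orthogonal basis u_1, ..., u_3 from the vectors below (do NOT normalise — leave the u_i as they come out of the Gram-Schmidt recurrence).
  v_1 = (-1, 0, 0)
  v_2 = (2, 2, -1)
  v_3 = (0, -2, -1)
Orthogonal basis:
  u_1 = (-1, 0, 0)
  u_2 = (0, 2, -1)
  u_3 = (0, -4/5, -8/5)

Apply the Gram-Schmidt recurrence
  u_1 = v_1
  u_i = v_i − Σ_{j<i} ((v_i · u_j) / (u_j · u_j)) · u_j.

Step by step this gives:
  u_1 = (-1, 0, 0)
  u_2 = (0, 2, -1)
  u_3 = (0, -4/5, -8/5)

Orthogonality check:
  u_2 · u_1 = 0 (should be 0)
  u_3 · u_1 = 0 (should be 0)
  u_3 · u_2 = 0 (should be 0)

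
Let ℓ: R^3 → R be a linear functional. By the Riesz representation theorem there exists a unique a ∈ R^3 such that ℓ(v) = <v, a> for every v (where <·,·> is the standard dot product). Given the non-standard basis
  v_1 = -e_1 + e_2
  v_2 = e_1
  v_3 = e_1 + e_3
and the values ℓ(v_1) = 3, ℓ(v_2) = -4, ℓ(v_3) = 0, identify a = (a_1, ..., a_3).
a = (-4, -1, 4)

Write a = (a_1, ..., a_3) in the standard basis. For each basis vector v_i, ℓ(v_i) = <v_i, a> is a linear equation in the a_j's. Collect the n equations into a matrix system V a = ℓ, where row i of V is v_i (expressed in the standard basis). Since V is invertible (lower-triangular with 1s on the diagonal, up to permutation), solve by back-substitution:
  V =
[[-1, 1, 0],
 [1, 0, 0],
 [1, 0, 1]]
  V a = (3, -4, 0)
Solving gives a = (-4, -1, 4).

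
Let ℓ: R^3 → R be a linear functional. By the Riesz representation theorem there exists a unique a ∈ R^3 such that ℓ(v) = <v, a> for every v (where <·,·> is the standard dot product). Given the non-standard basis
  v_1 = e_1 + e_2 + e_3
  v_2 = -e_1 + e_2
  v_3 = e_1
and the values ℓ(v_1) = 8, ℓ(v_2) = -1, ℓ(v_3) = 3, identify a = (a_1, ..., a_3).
a = (3, 2, 3)

Write a = (a_1, ..., a_3) in the standard basis. For each basis vector v_i, ℓ(v_i) = <v_i, a> is a linear equation in the a_j's. Collect the n equations into a matrix system V a = ℓ, where row i of V is v_i (expressed in the standard basis). Since V is invertible (lower-triangular with 1s on the diagonal, up to permutation), solve by back-substitution:
  V =
[[1, 1, 1],
 [-1, 1, 0],
 [1, 0, 0]]
  V a = (8, -1, 3)
Solving gives a = (3, 2, 3).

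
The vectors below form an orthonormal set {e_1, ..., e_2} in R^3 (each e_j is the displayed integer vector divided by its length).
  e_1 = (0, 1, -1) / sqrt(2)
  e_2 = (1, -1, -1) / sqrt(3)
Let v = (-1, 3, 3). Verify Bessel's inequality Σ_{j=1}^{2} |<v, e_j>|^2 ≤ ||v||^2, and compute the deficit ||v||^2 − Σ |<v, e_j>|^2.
Σ |<v, e_j>|^2 = 49/3; ||v||^2 = 19; deficit = 8/3

Write each e_j = u_j / sqrt(<u_j, u_j>) where u_j is the displayed integer vector. Then <v, e_j> = <v, u_j> / sqrt(<u_j, u_j>), so |<v, e_j>|^2 = <v, u_j>^2 / <u_j, u_j>.
Coefficients: <v, e_1> = 0/sqrt(2), <v, e_2> = -7/sqrt(3).
Square and sum: Σ |<v, e_j>|^2 = 49/3.
Compute ||v||^2 = v·v = 19.
Deficit = 19 − 49/3 = 8/3 ≥ 0, confirming Bessel's inequality. (The deficit equals ||v − Σ <v,e_j> e_j||^2, the squared distance from v to span{e_j}.)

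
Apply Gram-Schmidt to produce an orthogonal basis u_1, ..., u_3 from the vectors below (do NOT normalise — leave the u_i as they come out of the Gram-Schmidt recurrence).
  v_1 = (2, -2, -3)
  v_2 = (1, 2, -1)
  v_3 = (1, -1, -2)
Orthogonal basis:
  u_1 = (2, -2, -3)
  u_2 = (15/17, 36/17, -14/17)
  u_3 = (-24/101, 3/101, -18/101)

Apply the Gram-Schmidt recurrence
  u_1 = v_1
  u_i = v_i − Σ_{j<i} ((v_i · u_j) / (u_j · u_j)) · u_j.

Step by step this gives:
  u_1 = (2, -2, -3)
  u_2 = (15/17, 36/17, -14/17)
  u_3 = (-24/101, 3/101, -18/101)

Orthogonality check:
  u_2 · u_1 = 0 (should be 0)
  u_3 · u_1 = 0 (should be 0)
  u_3 · u_2 = 0 (should be 0)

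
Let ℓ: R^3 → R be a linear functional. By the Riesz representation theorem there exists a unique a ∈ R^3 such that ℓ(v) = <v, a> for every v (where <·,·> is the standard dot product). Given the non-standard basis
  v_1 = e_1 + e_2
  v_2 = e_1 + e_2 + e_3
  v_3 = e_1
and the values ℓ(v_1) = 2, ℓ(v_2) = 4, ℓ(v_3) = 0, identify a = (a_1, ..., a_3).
a = (0, 2, 2)

Write a = (a_1, ..., a_3) in the standard basis. For each basis vector v_i, ℓ(v_i) = <v_i, a> is a linear equation in the a_j's. Collect the n equations into a matrix system V a = ℓ, where row i of V is v_i (expressed in the standard basis). Since V is invertible (lower-triangular with 1s on the diagonal, up to permutation), solve by back-substitution:
  V =
[[1, 1, 0],
 [1, 1, 1],
 [1, 0, 0]]
  V a = (2, 4, 0)
Solving gives a = (0, 2, 2).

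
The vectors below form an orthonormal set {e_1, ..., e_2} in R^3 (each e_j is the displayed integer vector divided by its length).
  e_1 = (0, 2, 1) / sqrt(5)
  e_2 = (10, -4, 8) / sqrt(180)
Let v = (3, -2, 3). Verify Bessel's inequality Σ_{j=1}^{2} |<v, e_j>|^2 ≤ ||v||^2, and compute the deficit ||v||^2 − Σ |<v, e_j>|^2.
Σ |<v, e_j>|^2 = 194/9; ||v||^2 = 22; deficit = 4/9

Write each e_j = u_j / sqrt(<u_j, u_j>) where u_j is the displayed integer vector. Then <v, e_j> = <v, u_j> / sqrt(<u_j, u_j>), so |<v, e_j>|^2 = <v, u_j>^2 / <u_j, u_j>.
Coefficients: <v, e_1> = -1/sqrt(5), <v, e_2> = 62/sqrt(180).
Square and sum: Σ |<v, e_j>|^2 = 194/9.
Compute ||v||^2 = v·v = 22.
Deficit = 22 − 194/9 = 4/9 ≥ 0, confirming Bessel's inequality. (The deficit equals ||v − Σ <v,e_j> e_j||^2, the squared distance from v to span{e_j}.)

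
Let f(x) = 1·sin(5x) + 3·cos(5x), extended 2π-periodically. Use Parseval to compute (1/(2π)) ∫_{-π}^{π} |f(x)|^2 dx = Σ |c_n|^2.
Σ |c_n|^2 = 5

Expand |f|^2 and use orthogonality of {sin(nx), cos(mx)} on [-π, π]:
  ∫_{-π}^{π} sin(nx)^2 dx = π, ∫ cos(mx)^2 dx = π, and cross terms integrate to 0.
So ∫_{-π}^{π} f(x)^2 dx = 1^2 · π + 3^2 · π = (1 + 9)π.
Divide by 2π: (1 + 9)/2 = 5.
By Parseval, this equals Σ |c_n|^2.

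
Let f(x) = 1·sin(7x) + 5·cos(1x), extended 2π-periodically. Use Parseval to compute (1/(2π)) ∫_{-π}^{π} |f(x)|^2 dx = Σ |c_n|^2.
Σ |c_n|^2 = 13

Expand |f|^2 and use orthogonality of {sin(nx), cos(mx)} on [-π, π]:
  ∫_{-π}^{π} sin(nx)^2 dx = π, ∫ cos(mx)^2 dx = π, and cross terms integrate to 0.
So ∫_{-π}^{π} f(x)^2 dx = 1^2 · π + 5^2 · π = (1 + 25)π.
Divide by 2π: (1 + 25)/2 = 13.
By Parseval, this equals Σ |c_n|^2.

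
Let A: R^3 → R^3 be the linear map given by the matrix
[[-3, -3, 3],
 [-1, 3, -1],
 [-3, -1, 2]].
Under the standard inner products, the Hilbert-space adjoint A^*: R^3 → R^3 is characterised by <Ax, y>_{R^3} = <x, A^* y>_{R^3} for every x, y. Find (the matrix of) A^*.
A^* = A^T =
[[-3, -1, -3],
 [-3, 3, -1],
 [3, -1, 2]]

For real matrices with standard dot products, the defining identity <Ax, y> = <x, A^* y> gives (Ax)^T y = x^T (A^*) y, i.e. x^T A^T y = x^T (A^*) y. Since this holds for all x, y, we must have A^* = A^T. Therefore
A^* =
[[-3, -1, -3],
 [-3, 3, -1],
 [3, -1, 2]].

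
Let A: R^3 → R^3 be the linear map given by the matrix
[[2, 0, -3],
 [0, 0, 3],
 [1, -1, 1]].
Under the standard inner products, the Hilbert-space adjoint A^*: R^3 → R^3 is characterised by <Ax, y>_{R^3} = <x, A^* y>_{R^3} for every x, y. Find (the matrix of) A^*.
A^* = A^T =
[[2, 0, 1],
 [0, 0, -1],
 [-3, 3, 1]]

For real matrices with standard dot products, the defining identity <Ax, y> = <x, A^* y> gives (Ax)^T y = x^T (A^*) y, i.e. x^T A^T y = x^T (A^*) y. Since this holds for all x, y, we must have A^* = A^T. Therefore
A^* =
[[2, 0, 1],
 [0, 0, -1],
 [-3, 3, 1]].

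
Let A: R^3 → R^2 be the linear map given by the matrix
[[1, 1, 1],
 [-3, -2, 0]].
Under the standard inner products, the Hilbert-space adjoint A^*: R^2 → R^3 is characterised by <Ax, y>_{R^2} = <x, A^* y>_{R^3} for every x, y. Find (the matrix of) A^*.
A^* = A^T =
[[1, -3],
 [1, -2],
 [1, 0]]

For real matrices with standard dot products, the defining identity <Ax, y> = <x, A^* y> gives (Ax)^T y = x^T (A^*) y, i.e. x^T A^T y = x^T (A^*) y. Since this holds for all x, y, we must have A^* = A^T. Therefore
A^* =
[[1, -3],
 [1, -2],
 [1, 0]].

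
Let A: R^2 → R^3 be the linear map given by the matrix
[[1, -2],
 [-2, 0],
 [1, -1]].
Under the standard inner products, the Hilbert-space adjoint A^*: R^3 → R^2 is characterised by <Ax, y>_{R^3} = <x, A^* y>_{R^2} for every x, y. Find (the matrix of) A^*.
A^* = A^T =
[[1, -2, 1],
 [-2, 0, -1]]

For real matrices with standard dot products, the defining identity <Ax, y> = <x, A^* y> gives (Ax)^T y = x^T (A^*) y, i.e. x^T A^T y = x^T (A^*) y. Since this holds for all x, y, we must have A^* = A^T. Therefore
A^* =
[[1, -2, 1],
 [-2, 0, -1]].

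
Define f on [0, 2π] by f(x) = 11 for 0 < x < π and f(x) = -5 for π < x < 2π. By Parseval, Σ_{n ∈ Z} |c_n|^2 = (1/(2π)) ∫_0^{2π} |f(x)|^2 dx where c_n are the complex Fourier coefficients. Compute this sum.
Σ |c_n|^2 = 73

Parseval equates the L^2 energy of f (normalised by 1/(2π)) with the ℓ^2 sum of its Fourier coefficients: (1/(2π)) ∫_0^{2π} |f|^2 = Σ |c_n|^2.
Compute the left side: (1/(2π)) [∫_0^π 11^2 dx + ∫_π^{2π} (-5)^2 dx] = (1/(2π)) · (121π + 25π) = (121 + 25)/2 = 73.
So Σ_{n ∈ Z} |c_n|^2 = 73.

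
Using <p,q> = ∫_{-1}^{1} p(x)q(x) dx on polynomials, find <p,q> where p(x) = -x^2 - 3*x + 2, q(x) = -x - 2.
<p,q> = -14/3

Expand the product: p(x)·q(x) = x^3 + 5*x^2 + 4*x - 4.
∫_{-1}^{1} of each monomial x^k gives [2/(k+1) if k even, 0 if k odd]. Integrating term-by-term (or equivalently evaluating the antiderivative F(x) = x^4/4 + 5*x^3/3 + 2*x^2 - 4*x at the endpoints):
  F(1) − F(−1) = -1/12 − (55/12) = -14/3.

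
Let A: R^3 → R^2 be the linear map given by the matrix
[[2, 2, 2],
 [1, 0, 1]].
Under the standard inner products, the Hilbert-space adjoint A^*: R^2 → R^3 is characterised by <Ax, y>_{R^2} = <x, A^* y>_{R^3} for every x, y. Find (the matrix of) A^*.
A^* = A^T =
[[2, 1],
 [2, 0],
 [2, 1]]

For real matrices with standard dot products, the defining identity <Ax, y> = <x, A^* y> gives (Ax)^T y = x^T (A^*) y, i.e. x^T A^T y = x^T (A^*) y. Since this holds for all x, y, we must have A^* = A^T. Therefore
A^* =
[[2, 1],
 [2, 0],
 [2, 1]].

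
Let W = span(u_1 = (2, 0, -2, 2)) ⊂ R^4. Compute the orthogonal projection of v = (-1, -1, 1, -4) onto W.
proj_W(v) = (-2, 0, 2, -2)

Set up U = [u_1 | ... | u_1] ∈ R^(4×1). The projector onto W = col(U) is P = U (U^T U)^(-1) U^T.
Compute U^T U =
  [12],
and U^T v = (-12).
Solve U^T U · c = U^T v for the coefficients: c = (-1). The projection is proj_W(v) = U c.
Check: (v - proj_W(v)) · u_1 = 0  (should be 0).
Result: proj_W(v) = (-2, 0, 2, -2).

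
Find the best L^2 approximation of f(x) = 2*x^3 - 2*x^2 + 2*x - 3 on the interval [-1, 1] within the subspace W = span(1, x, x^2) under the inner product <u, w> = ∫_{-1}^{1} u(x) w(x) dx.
g(x) = -2*x^2 + 16*x/5 - 3

The best approximation g ∈ W is the orthogonal projection of f onto W. Writing g = a_0 + a_1 x + a_2 x^2, the coefficients solve the normal equations G · a = b where
  G_{ij} = <φ_i, φ_j> and b_i = <f, φ_i>, with φ_0 = 1, φ_1 = x, φ_2 = x^2.
G =
  [2, 0, 2/3]
  [0, 2/3, 0]
  [2/3, 0, 2/5],
b = (-22/3, 32/15, -14/5).
Solving gives a_0 = -3, a_1 = 16/5, a_2 = -2, so
  g(x) = -2*x^2 + 16*x/5 - 3.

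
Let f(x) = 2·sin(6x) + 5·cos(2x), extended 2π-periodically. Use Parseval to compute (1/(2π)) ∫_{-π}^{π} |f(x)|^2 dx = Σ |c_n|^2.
Σ |c_n|^2 = 29/2

Expand |f|^2 and use orthogonality of {sin(nx), cos(mx)} on [-π, π]:
  ∫_{-π}^{π} sin(nx)^2 dx = π, ∫ cos(mx)^2 dx = π, and cross terms integrate to 0.
So ∫_{-π}^{π} f(x)^2 dx = 2^2 · π + 5^2 · π = (4 + 25)π.
Divide by 2π: (4 + 25)/2 = 29/2.
By Parseval, this equals Σ |c_n|^2.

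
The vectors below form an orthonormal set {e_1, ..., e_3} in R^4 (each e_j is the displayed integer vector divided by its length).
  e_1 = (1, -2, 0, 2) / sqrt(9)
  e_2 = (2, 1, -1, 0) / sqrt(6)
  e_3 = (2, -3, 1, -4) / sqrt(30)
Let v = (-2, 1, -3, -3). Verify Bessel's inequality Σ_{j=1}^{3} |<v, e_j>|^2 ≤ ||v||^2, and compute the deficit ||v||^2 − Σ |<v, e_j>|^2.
Σ |<v, e_j>|^2 = 506/45; ||v||^2 = 23; deficit = 529/45

Write each e_j = u_j / sqrt(<u_j, u_j>) where u_j is the displayed integer vector. Then <v, e_j> = <v, u_j> / sqrt(<u_j, u_j>), so |<v, e_j>|^2 = <v, u_j>^2 / <u_j, u_j>.
Coefficients: <v, e_1> = -10/sqrt(9), <v, e_2> = 0/sqrt(6), <v, e_3> = 2/sqrt(30).
Square and sum: Σ |<v, e_j>|^2 = 506/45.
Compute ||v||^2 = v·v = 23.
Deficit = 23 − 506/45 = 529/45 ≥ 0, confirming Bessel's inequality. (The deficit equals ||v − Σ <v,e_j> e_j||^2, the squared distance from v to span{e_j}.)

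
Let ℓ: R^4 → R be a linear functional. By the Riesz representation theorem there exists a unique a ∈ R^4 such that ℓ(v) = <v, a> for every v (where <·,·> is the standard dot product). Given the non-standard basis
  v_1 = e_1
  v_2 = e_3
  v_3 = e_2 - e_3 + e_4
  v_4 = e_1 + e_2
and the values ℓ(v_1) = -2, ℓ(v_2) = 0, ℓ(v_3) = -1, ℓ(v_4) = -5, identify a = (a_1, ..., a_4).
a = (-2, -3, 0, 2)

Write a = (a_1, ..., a_4) in the standard basis. For each basis vector v_i, ℓ(v_i) = <v_i, a> is a linear equation in the a_j's. Collect the n equations into a matrix system V a = ℓ, where row i of V is v_i (expressed in the standard basis). Since V is invertible (lower-triangular with 1s on the diagonal, up to permutation), solve by back-substitution:
  V =
[[1, 0, 0, 0],
 [0, 0, 1, 0],
 [0, 1, -1, 1],
 [1, 1, 0, 0]]
  V a = (-2, 0, -1, -5)
Solving gives a = (-2, -3, 0, 2).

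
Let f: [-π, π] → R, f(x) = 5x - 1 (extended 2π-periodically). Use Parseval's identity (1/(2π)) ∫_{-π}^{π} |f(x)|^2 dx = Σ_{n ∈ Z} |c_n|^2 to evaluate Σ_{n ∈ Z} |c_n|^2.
Σ |c_n|^2 = 25π^2/3 + 1

Expand and integrate term by term over [-π, π]:
  ∫ (5x)^2 dx = 25·(2π^3/3); ∫ 2·5·(-1)·x dx = 0 (odd integrand); ∫ (-1)^2 dx = 1·2π.
So (1/(2π)) ∫_{-π}^{π} (5x - 1)^2 dx = 25π^2/3 + 1 = 25π^2/3 + 1.
Parseval ⇒ Σ |c_n|^2 = 25π^2/3 + 1.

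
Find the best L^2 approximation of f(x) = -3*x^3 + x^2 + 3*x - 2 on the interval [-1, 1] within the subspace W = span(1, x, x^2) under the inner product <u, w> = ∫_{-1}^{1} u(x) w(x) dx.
g(x) = x^2 + 6*x/5 - 2

The best approximation g ∈ W is the orthogonal projection of f onto W. Writing g = a_0 + a_1 x + a_2 x^2, the coefficients solve the normal equations G · a = b where
  G_{ij} = <φ_i, φ_j> and b_i = <f, φ_i>, with φ_0 = 1, φ_1 = x, φ_2 = x^2.
G =
  [2, 0, 2/3]
  [0, 2/3, 0]
  [2/3, 0, 2/5],
b = (-10/3, 4/5, -14/15).
Solving gives a_0 = -2, a_1 = 6/5, a_2 = 1, so
  g(x) = x^2 + 6*x/5 - 2.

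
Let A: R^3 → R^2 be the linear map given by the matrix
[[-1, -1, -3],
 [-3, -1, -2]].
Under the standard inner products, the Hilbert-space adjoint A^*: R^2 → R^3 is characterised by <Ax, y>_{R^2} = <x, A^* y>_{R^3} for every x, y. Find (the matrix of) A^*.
A^* = A^T =
[[-1, -3],
 [-1, -1],
 [-3, -2]]

For real matrices with standard dot products, the defining identity <Ax, y> = <x, A^* y> gives (Ax)^T y = x^T (A^*) y, i.e. x^T A^T y = x^T (A^*) y. Since this holds for all x, y, we must have A^* = A^T. Therefore
A^* =
[[-1, -3],
 [-1, -1],
 [-3, -2]].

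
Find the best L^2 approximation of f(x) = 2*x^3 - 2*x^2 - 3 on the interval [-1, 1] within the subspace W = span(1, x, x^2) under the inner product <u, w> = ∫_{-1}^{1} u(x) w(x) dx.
g(x) = -2*x^2 + 6*x/5 - 3

The best approximation g ∈ W is the orthogonal projection of f onto W. Writing g = a_0 + a_1 x + a_2 x^2, the coefficients solve the normal equations G · a = b where
  G_{ij} = <φ_i, φ_j> and b_i = <f, φ_i>, with φ_0 = 1, φ_1 = x, φ_2 = x^2.
G =
  [2, 0, 2/3]
  [0, 2/3, 0]
  [2/3, 0, 2/5],
b = (-22/3, 4/5, -14/5).
Solving gives a_0 = -3, a_1 = 6/5, a_2 = -2, so
  g(x) = -2*x^2 + 6*x/5 - 3.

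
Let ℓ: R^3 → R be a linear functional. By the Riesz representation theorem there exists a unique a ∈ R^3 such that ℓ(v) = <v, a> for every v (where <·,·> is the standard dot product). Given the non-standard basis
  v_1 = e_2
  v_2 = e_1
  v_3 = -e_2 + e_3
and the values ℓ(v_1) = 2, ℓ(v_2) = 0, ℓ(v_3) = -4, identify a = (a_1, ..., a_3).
a = (0, 2, -2)

Write a = (a_1, ..., a_3) in the standard basis. For each basis vector v_i, ℓ(v_i) = <v_i, a> is a linear equation in the a_j's. Collect the n equations into a matrix system V a = ℓ, where row i of V is v_i (expressed in the standard basis). Since V is invertible (lower-triangular with 1s on the diagonal, up to permutation), solve by back-substitution:
  V =
[[0, 1, 0],
 [1, 0, 0],
 [0, -1, 1]]
  V a = (2, 0, -4)
Solving gives a = (0, 2, -2).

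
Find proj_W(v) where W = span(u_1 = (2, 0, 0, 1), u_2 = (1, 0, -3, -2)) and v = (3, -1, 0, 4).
proj_W(v) = (51/14, 0, 15/14, 19/7)

Set up U = [u_1 | ... | u_2] ∈ R^(4×2). The projector onto W = col(U) is P = U (U^T U)^(-1) U^T.
Compute U^T U =
  [5, 0]
  [0, 14],
and U^T v = (10, -5).
Solve U^T U · c = U^T v for the coefficients: c = (2, -5/14). The projection is proj_W(v) = U c.
Check: (v - proj_W(v)) · u_1 = 0  (should be 0).
Check: (v - proj_W(v)) · u_2 = 0  (should be 0).
Result: proj_W(v) = (51/14, 0, 15/14, 19/7).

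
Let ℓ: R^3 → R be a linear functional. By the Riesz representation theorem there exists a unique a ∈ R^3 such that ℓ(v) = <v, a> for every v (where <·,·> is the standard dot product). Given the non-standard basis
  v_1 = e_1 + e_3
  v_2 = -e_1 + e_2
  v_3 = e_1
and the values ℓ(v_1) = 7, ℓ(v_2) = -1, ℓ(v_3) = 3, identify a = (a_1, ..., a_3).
a = (3, 2, 4)

Write a = (a_1, ..., a_3) in the standard basis. For each basis vector v_i, ℓ(v_i) = <v_i, a> is a linear equation in the a_j's. Collect the n equations into a matrix system V a = ℓ, where row i of V is v_i (expressed in the standard basis). Since V is invertible (lower-triangular with 1s on the diagonal, up to permutation), solve by back-substitution:
  V =
[[1, 0, 1],
 [-1, 1, 0],
 [1, 0, 0]]
  V a = (7, -1, 3)
Solving gives a = (3, 2, 4).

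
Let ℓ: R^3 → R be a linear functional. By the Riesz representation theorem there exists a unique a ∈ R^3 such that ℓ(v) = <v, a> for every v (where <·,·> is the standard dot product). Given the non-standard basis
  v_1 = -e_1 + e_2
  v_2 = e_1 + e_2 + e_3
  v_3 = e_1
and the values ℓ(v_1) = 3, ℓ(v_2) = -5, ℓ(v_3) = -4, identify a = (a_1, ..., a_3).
a = (-4, -1, 0)

Write a = (a_1, ..., a_3) in the standard basis. For each basis vector v_i, ℓ(v_i) = <v_i, a> is a linear equation in the a_j's. Collect the n equations into a matrix system V a = ℓ, where row i of V is v_i (expressed in the standard basis). Since V is invertible (lower-triangular with 1s on the diagonal, up to permutation), solve by back-substitution:
  V =
[[-1, 1, 0],
 [1, 1, 1],
 [1, 0, 0]]
  V a = (3, -5, -4)
Solving gives a = (-4, -1, 0).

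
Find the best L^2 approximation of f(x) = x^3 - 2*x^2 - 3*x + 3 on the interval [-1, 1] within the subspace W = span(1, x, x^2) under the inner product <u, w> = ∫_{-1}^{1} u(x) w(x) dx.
g(x) = -2*x^2 - 12*x/5 + 3

The best approximation g ∈ W is the orthogonal projection of f onto W. Writing g = a_0 + a_1 x + a_2 x^2, the coefficients solve the normal equations G · a = b where
  G_{ij} = <φ_i, φ_j> and b_i = <f, φ_i>, with φ_0 = 1, φ_1 = x, φ_2 = x^2.
G =
  [2, 0, 2/3]
  [0, 2/3, 0]
  [2/3, 0, 2/5],
b = (14/3, -8/5, 6/5).
Solving gives a_0 = 3, a_1 = -12/5, a_2 = -2, so
  g(x) = -2*x^2 - 12*x/5 + 3.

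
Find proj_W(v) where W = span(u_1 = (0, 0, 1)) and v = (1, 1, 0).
proj_W(v) = (0, 0, 0)

Set up U = [u_1 | ... | u_1] ∈ R^(3×1). The projector onto W = col(U) is P = U (U^T U)^(-1) U^T.
Compute U^T U =
  [1],
and U^T v = (0).
Solve U^T U · c = U^T v for the coefficients: c = (0). The projection is proj_W(v) = U c.
Check: (v - proj_W(v)) · u_1 = 0  (should be 0).
Result: proj_W(v) = (0, 0, 0).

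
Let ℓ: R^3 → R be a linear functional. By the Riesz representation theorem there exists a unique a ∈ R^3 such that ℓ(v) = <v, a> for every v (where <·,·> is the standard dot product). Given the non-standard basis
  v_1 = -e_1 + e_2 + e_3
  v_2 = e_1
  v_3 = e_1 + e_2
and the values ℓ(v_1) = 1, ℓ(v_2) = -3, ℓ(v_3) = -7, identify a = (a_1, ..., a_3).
a = (-3, -4, 2)

Write a = (a_1, ..., a_3) in the standard basis. For each basis vector v_i, ℓ(v_i) = <v_i, a> is a linear equation in the a_j's. Collect the n equations into a matrix system V a = ℓ, where row i of V is v_i (expressed in the standard basis). Since V is invertible (lower-triangular with 1s on the diagonal, up to permutation), solve by back-substitution:
  V =
[[-1, 1, 1],
 [1, 0, 0],
 [1, 1, 0]]
  V a = (1, -3, -7)
Solving gives a = (-3, -4, 2).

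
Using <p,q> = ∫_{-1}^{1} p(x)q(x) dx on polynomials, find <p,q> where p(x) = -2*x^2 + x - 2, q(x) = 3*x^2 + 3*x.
<p,q> = -22/5

Expand the product: p(x)·q(x) = -6*x^4 - 3*x^3 - 3*x^2 - 6*x.
∫_{-1}^{1} of each monomial x^k gives [2/(k+1) if k even, 0 if k odd]. Integrating term-by-term (or equivalently evaluating the antiderivative F(x) = -6*x^5/5 - 3*x^4/4 - x^3 - 3*x^2 at the endpoints):
  F(1) − F(−1) = -119/20 − (-31/20) = -22/5.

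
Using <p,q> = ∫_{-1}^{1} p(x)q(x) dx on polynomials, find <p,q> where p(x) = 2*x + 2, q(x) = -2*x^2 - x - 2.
<p,q> = -12

Expand the product: p(x)·q(x) = -4*x^3 - 6*x^2 - 6*x - 4.
∫_{-1}^{1} of each monomial x^k gives [2/(k+1) if k even, 0 if k odd]. Integrating term-by-term (or equivalently evaluating the antiderivative F(x) = -x^4 - 2*x^3 - 3*x^2 - 4*x at the endpoints):
  F(1) − F(−1) = -10 − (2) = -12.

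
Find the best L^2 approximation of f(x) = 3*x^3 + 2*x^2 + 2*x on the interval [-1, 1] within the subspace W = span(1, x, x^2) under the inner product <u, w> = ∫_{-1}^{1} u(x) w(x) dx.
g(x) = 2*x^2 + 19*x/5

The best approximation g ∈ W is the orthogonal projection of f onto W. Writing g = a_0 + a_1 x + a_2 x^2, the coefficients solve the normal equations G · a = b where
  G_{ij} = <φ_i, φ_j> and b_i = <f, φ_i>, with φ_0 = 1, φ_1 = x, φ_2 = x^2.
G =
  [2, 0, 2/3]
  [0, 2/3, 0]
  [2/3, 0, 2/5],
b = (4/3, 38/15, 4/5).
Solving gives a_0 = 0, a_1 = 19/5, a_2 = 2, so
  g(x) = 2*x^2 + 19*x/5.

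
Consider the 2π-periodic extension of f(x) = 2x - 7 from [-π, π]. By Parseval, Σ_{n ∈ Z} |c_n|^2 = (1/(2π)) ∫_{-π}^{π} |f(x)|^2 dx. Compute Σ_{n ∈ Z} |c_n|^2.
Σ |c_n|^2 = 4π^2/3 + 49

Expand and integrate term by term over [-π, π]:
  ∫ (2x)^2 dx = 4·(2π^3/3); ∫ 2·2·(-7)·x dx = 0 (odd integrand); ∫ (-7)^2 dx = 49·2π.
So (1/(2π)) ∫_{-π}^{π} (2x - 7)^2 dx = 4π^2/3 + 49 = 4π^2/3 + 49.
Parseval ⇒ Σ |c_n|^2 = 4π^2/3 + 49.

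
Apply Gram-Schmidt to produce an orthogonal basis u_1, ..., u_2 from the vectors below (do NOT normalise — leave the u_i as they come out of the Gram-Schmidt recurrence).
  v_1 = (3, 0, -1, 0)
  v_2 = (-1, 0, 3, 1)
Orthogonal basis:
  u_1 = (3, 0, -1, 0)
  u_2 = (4/5, 0, 12/5, 1)

Apply the Gram-Schmidt recurrence
  u_1 = v_1
  u_i = v_i − Σ_{j<i} ((v_i · u_j) / (u_j · u_j)) · u_j.

Step by step this gives:
  u_1 = (3, 0, -1, 0)
  u_2 = (4/5, 0, 12/5, 1)

Orthogonality check:
  u_2 · u_1 = 0 (should be 0)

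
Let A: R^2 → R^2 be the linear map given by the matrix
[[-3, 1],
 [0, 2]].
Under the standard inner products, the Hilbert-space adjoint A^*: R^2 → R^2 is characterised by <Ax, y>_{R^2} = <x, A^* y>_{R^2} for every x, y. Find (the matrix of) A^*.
A^* = A^T =
[[-3, 0],
 [1, 2]]

For real matrices with standard dot products, the defining identity <Ax, y> = <x, A^* y> gives (Ax)^T y = x^T (A^*) y, i.e. x^T A^T y = x^T (A^*) y. Since this holds for all x, y, we must have A^* = A^T. Therefore
A^* =
[[-3, 0],
 [1, 2]].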